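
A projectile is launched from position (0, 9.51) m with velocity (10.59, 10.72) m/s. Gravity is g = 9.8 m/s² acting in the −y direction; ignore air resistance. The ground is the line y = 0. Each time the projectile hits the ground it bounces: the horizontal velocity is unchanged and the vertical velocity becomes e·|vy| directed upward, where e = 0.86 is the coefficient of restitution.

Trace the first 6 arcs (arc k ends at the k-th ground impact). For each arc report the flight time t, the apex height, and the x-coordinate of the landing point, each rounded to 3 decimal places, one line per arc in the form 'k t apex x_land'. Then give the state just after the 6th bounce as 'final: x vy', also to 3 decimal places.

Arc 1: start y=9.510, vy=10.720 → t=2.865, apex=15.373, x_land=30.342, impact vy=-17.358
  bounce: vy ← 0.86·17.358 = 14.928
Arc 2: start y=0.000, vy=14.928 → t=3.047, apex=11.370, x_land=62.605, impact vy=-14.928
  bounce: vy ← 0.86·14.928 = 12.838
Arc 3: start y=0.000, vy=12.838 → t=2.620, apex=8.409, x_land=90.352, impact vy=-12.838
  bounce: vy ← 0.86·12.838 = 11.041
Arc 4: start y=0.000, vy=11.041 → t=2.253, apex=6.219, x_land=114.213, impact vy=-11.041
  bounce: vy ← 0.86·11.041 = 9.495
Arc 5: start y=0.000, vy=9.495 → t=1.938, apex=4.600, x_land=134.735, impact vy=-9.495
  bounce: vy ← 0.86·9.495 = 8.166
Arc 6: start y=0.000, vy=8.166 → t=1.667, apex=3.402, x_land=152.383, impact vy=-8.166
  bounce: vy ← 0.86·8.166 = 7.023

1 2.865 15.373 30.342
2 3.047 11.370 62.605
3 2.620 8.409 90.352
4 2.253 6.219 114.213
5 1.938 4.600 134.735
6 1.667 3.402 152.383
final: 152.383 7.023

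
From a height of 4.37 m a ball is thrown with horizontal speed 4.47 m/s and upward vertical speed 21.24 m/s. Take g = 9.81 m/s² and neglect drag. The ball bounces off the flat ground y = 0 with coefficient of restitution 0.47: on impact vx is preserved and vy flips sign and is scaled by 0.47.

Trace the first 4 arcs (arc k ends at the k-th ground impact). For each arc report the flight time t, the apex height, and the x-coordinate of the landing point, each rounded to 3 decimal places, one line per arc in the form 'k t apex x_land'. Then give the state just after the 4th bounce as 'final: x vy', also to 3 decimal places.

1 4.527 27.364 20.236
2 2.220 6.045 30.160
3 1.044 1.335 34.825
4 0.490 0.295 37.017
final: 37.017 1.131

Arc 1: start y=4.370, vy=21.240 → t=4.527, apex=27.364, x_land=20.236, impact vy=-23.171
  bounce: vy ← 0.47·23.171 = 10.890
Arc 2: start y=0.000, vy=10.890 → t=2.220, apex=6.045, x_land=30.160, impact vy=-10.890
  bounce: vy ← 0.47·10.890 = 5.118
Arc 3: start y=0.000, vy=5.118 → t=1.044, apex=1.335, x_land=34.825, impact vy=-5.118
  bounce: vy ← 0.47·5.118 = 2.406
Arc 4: start y=0.000, vy=2.406 → t=0.490, apex=0.295, x_land=37.017, impact vy=-2.406
  bounce: vy ← 0.47·2.406 = 1.131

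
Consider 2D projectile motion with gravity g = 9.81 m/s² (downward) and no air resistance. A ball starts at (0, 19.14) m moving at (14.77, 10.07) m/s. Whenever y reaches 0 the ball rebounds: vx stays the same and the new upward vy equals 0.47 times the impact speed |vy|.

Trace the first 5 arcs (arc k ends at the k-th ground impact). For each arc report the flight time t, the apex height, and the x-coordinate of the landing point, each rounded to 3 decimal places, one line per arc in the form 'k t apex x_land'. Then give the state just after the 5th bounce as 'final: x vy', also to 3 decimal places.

1 3.253 24.308 48.042
2 2.093 5.370 78.950
3 0.984 1.186 93.476
4 0.462 0.262 100.304
5 0.217 0.058 103.513
final: 103.513 0.501

Arc 1: start y=19.140, vy=10.070 → t=3.253, apex=24.308, x_land=48.042, impact vy=-21.839
  bounce: vy ← 0.47·21.839 = 10.264
Arc 2: start y=0.000, vy=10.264 → t=2.093, apex=5.370, x_land=78.950, impact vy=-10.264
  bounce: vy ← 0.47·10.264 = 4.824
Arc 3: start y=0.000, vy=4.824 → t=0.984, apex=1.186, x_land=93.476, impact vy=-4.824
  bounce: vy ← 0.47·4.824 = 2.267
Arc 4: start y=0.000, vy=2.267 → t=0.462, apex=0.262, x_land=100.304, impact vy=-2.267
  bounce: vy ← 0.47·2.267 = 1.066
Arc 5: start y=0.000, vy=1.066 → t=0.217, apex=0.058, x_land=103.513, impact vy=-1.066
  bounce: vy ← 0.47·1.066 = 0.501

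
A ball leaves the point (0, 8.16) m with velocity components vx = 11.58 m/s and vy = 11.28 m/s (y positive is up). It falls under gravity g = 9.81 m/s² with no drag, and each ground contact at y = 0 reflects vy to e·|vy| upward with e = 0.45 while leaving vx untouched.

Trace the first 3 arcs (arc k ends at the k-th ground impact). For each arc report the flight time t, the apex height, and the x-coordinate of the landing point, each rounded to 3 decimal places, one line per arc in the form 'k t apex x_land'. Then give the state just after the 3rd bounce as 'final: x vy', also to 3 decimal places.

1 2.878 14.645 33.325
2 1.555 2.966 51.333
3 0.700 0.601 59.437
final: 59.437 1.545

Arc 1: start y=8.160, vy=11.280 → t=2.878, apex=14.645, x_land=33.325, impact vy=-16.951
  bounce: vy ← 0.45·16.951 = 7.628
Arc 2: start y=0.000, vy=7.628 → t=1.555, apex=2.966, x_land=51.333, impact vy=-7.628
  bounce: vy ← 0.45·7.628 = 3.433
Arc 3: start y=0.000, vy=3.433 → t=0.700, apex=0.601, x_land=59.437, impact vy=-3.433
  bounce: vy ← 0.45·3.433 = 1.545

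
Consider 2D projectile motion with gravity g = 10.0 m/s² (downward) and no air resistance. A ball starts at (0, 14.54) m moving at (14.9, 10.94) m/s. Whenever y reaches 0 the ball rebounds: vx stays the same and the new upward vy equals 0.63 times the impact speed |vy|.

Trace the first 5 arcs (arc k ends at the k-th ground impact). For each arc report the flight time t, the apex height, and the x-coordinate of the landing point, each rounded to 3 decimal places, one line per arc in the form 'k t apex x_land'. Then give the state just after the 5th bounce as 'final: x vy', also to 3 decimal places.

1 3.120 20.524 46.489
2 2.553 8.146 84.525
3 1.608 3.233 108.489
4 1.013 1.283 123.586
5 0.638 0.509 133.097
final: 133.097 2.011

Arc 1: start y=14.540, vy=10.940 → t=3.120, apex=20.524, x_land=46.489, impact vy=-20.260
  bounce: vy ← 0.63·20.260 = 12.764
Arc 2: start y=0.000, vy=12.764 → t=2.553, apex=8.146, x_land=84.525, impact vy=-12.764
  bounce: vy ← 0.63·12.764 = 8.041
Arc 3: start y=0.000, vy=8.041 → t=1.608, apex=3.233, x_land=108.489, impact vy=-8.041
  bounce: vy ← 0.63·8.041 = 5.066
Arc 4: start y=0.000, vy=5.066 → t=1.013, apex=1.283, x_land=123.586, impact vy=-5.066
  bounce: vy ← 0.63·5.066 = 3.192
Arc 5: start y=0.000, vy=3.192 → t=0.638, apex=0.509, x_land=133.097, impact vy=-3.192
  bounce: vy ← 0.63·3.192 = 2.011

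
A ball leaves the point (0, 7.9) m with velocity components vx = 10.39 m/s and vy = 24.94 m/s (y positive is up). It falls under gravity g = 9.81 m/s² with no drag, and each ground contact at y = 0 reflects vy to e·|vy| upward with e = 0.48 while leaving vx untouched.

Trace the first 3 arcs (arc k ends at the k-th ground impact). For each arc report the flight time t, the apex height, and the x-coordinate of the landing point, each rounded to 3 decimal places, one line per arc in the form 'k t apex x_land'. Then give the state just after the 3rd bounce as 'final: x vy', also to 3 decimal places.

Arc 1: start y=7.900, vy=24.940 → t=5.384, apex=39.603, x_land=55.937, impact vy=-27.875
  bounce: vy ← 0.48·27.875 = 13.380
Arc 2: start y=0.000, vy=13.380 → t=2.728, apex=9.124, x_land=84.279, impact vy=-13.380
  bounce: vy ← 0.48·13.380 = 6.422
Arc 3: start y=0.000, vy=6.422 → t=1.309, apex=2.102, x_land=97.883, impact vy=-6.422
  bounce: vy ← 0.48·6.422 = 3.083

1 5.384 39.603 55.937
2 2.728 9.124 84.279
3 1.309 2.102 97.883
final: 97.883 3.083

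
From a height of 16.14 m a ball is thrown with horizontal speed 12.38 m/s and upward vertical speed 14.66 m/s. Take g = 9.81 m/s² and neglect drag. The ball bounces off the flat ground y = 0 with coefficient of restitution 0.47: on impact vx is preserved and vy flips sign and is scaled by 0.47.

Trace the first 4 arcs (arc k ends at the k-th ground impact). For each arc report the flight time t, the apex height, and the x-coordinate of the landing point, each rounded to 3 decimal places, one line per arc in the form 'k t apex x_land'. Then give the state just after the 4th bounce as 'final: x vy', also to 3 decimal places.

Arc 1: start y=16.140, vy=14.660 → t=3.845, apex=27.094, x_land=47.597, impact vy=-23.056
  bounce: vy ← 0.47·23.056 = 10.836
Arc 2: start y=0.000, vy=10.836 → t=2.209, apex=5.985, x_land=74.947, impact vy=-10.836
  bounce: vy ← 0.47·10.836 = 5.093
Arc 3: start y=0.000, vy=5.093 → t=1.038, apex=1.322, x_land=87.802, impact vy=-5.093
  bounce: vy ← 0.47·5.093 = 2.394
Arc 4: start y=0.000, vy=2.394 → t=0.488, apex=0.292, x_land=93.844, impact vy=-2.394
  bounce: vy ← 0.47·2.394 = 1.125

1 3.845 27.094 47.597
2 2.209 5.985 74.947
3 1.038 1.322 87.802
4 0.488 0.292 93.844
final: 93.844 1.125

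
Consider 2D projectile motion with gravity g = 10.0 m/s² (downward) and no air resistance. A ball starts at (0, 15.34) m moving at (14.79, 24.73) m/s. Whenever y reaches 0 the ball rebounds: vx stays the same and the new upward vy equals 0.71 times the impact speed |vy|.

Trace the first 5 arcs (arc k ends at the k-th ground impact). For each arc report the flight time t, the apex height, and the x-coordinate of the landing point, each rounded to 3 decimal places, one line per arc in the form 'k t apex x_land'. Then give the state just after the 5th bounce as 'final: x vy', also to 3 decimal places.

1 5.503 45.919 81.396
2 4.303 23.148 145.042
3 3.055 11.669 190.230
4 2.169 5.882 222.313
5 1.540 2.965 245.093
final: 245.093 5.468

Arc 1: start y=15.340, vy=24.730 → t=5.503, apex=45.919, x_land=81.396, impact vy=-30.305
  bounce: vy ← 0.71·30.305 = 21.516
Arc 2: start y=0.000, vy=21.516 → t=4.303, apex=23.148, x_land=145.042, impact vy=-21.516
  bounce: vy ← 0.71·21.516 = 15.277
Arc 3: start y=0.000, vy=15.277 → t=3.055, apex=11.669, x_land=190.230, impact vy=-15.277
  bounce: vy ← 0.71·15.277 = 10.846
Arc 4: start y=0.000, vy=10.846 → t=2.169, apex=5.882, x_land=222.313, impact vy=-10.846
  bounce: vy ← 0.71·10.846 = 7.701
Arc 5: start y=0.000, vy=7.701 → t=1.540, apex=2.965, x_land=245.093, impact vy=-7.701
  bounce: vy ← 0.71·7.701 = 5.468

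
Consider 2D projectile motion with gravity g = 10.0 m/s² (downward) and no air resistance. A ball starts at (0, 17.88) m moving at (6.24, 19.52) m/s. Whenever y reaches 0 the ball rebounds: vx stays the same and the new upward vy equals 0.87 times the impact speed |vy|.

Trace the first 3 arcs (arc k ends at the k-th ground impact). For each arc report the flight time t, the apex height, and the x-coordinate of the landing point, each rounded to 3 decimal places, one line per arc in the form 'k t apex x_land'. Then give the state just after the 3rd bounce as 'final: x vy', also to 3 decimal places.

Arc 1: start y=17.880, vy=19.520 → t=4.670, apex=36.932, x_land=29.139, impact vy=-27.178
  bounce: vy ← 0.87·27.178 = 23.645
Arc 2: start y=0.000, vy=23.645 → t=4.729, apex=27.953, x_land=58.648, impact vy=-23.645
  bounce: vy ← 0.87·23.645 = 20.571
Arc 3: start y=0.000, vy=20.571 → t=4.114, apex=21.158, x_land=84.320, impact vy=-20.571
  bounce: vy ← 0.87·20.571 = 17.897

1 4.670 36.932 29.139
2 4.729 27.953 58.648
3 4.114 21.158 84.320
final: 84.320 17.897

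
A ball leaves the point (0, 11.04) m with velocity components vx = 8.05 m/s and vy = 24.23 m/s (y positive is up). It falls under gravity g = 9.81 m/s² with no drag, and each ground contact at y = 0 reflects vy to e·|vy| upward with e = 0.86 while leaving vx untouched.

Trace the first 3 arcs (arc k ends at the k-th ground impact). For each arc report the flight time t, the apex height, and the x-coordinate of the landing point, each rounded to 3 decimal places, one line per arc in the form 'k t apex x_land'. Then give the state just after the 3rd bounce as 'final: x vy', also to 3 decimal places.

Arc 1: start y=11.040, vy=24.230 → t=5.360, apex=40.963, x_land=43.146, impact vy=-28.350
  bounce: vy ← 0.86·28.350 = 24.381
Arc 2: start y=0.000, vy=24.381 → t=4.971, apex=30.296, x_land=83.159, impact vy=-24.381
  bounce: vy ← 0.86·24.381 = 20.967
Arc 3: start y=0.000, vy=20.967 → t=4.275, apex=22.407, x_land=117.571, impact vy=-20.967
  bounce: vy ← 0.86·20.967 = 18.032

1 5.360 40.963 43.146
2 4.971 30.296 83.159
3 4.275 22.407 117.571
final: 117.571 18.032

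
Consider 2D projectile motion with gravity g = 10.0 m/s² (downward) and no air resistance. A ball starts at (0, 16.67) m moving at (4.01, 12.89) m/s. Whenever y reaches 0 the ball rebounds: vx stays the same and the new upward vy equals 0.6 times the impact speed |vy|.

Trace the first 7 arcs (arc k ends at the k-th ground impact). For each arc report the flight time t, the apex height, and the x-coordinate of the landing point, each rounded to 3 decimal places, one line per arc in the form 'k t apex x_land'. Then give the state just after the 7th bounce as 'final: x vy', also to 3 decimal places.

1 3.524 24.978 14.132
2 2.682 8.992 24.887
3 1.609 3.237 31.340
4 0.966 1.165 35.212
5 0.579 0.420 37.535
6 0.348 0.151 38.929
7 0.209 0.054 39.765
final: 39.765 0.626

Arc 1: start y=16.670, vy=12.890 → t=3.524, apex=24.978, x_land=14.132, impact vy=-22.351
  bounce: vy ← 0.6·22.351 = 13.410
Arc 2: start y=0.000, vy=13.410 → t=2.682, apex=8.992, x_land=24.887, impact vy=-13.410
  bounce: vy ← 0.6·13.410 = 8.046
Arc 3: start y=0.000, vy=8.046 → t=1.609, apex=3.237, x_land=31.340, impact vy=-8.046
  bounce: vy ← 0.6·8.046 = 4.828
Arc 4: start y=0.000, vy=4.828 → t=0.966, apex=1.165, x_land=35.212, impact vy=-4.828
  bounce: vy ← 0.6·4.828 = 2.897
Arc 5: start y=0.000, vy=2.897 → t=0.579, apex=0.420, x_land=37.535, impact vy=-2.897
  bounce: vy ← 0.6·2.897 = 1.738
Arc 6: start y=0.000, vy=1.738 → t=0.348, apex=0.151, x_land=38.929, impact vy=-1.738
  bounce: vy ← 0.6·1.738 = 1.043
Arc 7: start y=0.000, vy=1.043 → t=0.209, apex=0.054, x_land=39.765, impact vy=-1.043
  bounce: vy ← 0.6·1.043 = 0.626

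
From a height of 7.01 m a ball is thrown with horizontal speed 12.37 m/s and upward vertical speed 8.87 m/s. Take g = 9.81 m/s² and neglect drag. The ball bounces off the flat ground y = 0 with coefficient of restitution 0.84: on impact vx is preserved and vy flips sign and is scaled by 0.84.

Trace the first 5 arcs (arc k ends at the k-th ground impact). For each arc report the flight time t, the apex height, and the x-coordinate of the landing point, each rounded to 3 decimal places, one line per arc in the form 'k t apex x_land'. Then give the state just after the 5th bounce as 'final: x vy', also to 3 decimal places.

1 2.403 11.020 29.726
2 2.518 7.776 60.876
3 2.115 5.487 87.041
4 1.777 3.871 109.020
5 1.493 2.732 127.483
final: 127.483 6.149

Arc 1: start y=7.010, vy=8.870 → t=2.403, apex=11.020, x_land=29.726, impact vy=-14.704
  bounce: vy ← 0.84·14.704 = 12.352
Arc 2: start y=0.000, vy=12.352 → t=2.518, apex=7.776, x_land=60.876, impact vy=-12.352
  bounce: vy ← 0.84·12.352 = 10.375
Arc 3: start y=0.000, vy=10.375 → t=2.115, apex=5.487, x_land=87.041, impact vy=-10.375
  bounce: vy ← 0.84·10.375 = 8.715
Arc 4: start y=0.000, vy=8.715 → t=1.777, apex=3.871, x_land=109.020, impact vy=-8.715
  bounce: vy ← 0.84·8.715 = 7.321
Arc 5: start y=0.000, vy=7.321 → t=1.493, apex=2.732, x_land=127.483, impact vy=-7.321
  bounce: vy ← 0.84·7.321 = 6.149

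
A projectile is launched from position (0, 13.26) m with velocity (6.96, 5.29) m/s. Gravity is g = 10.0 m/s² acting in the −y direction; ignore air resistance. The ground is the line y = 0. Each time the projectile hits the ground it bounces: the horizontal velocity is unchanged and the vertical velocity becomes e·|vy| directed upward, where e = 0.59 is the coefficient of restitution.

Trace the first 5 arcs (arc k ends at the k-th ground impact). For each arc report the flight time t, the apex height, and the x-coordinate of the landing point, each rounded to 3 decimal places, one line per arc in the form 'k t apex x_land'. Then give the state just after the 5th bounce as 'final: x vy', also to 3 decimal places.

1 2.241 14.659 15.599
2 2.020 5.103 29.662
3 1.192 1.776 37.959
4 0.703 0.618 42.854
5 0.415 0.215 45.742
final: 45.742 1.224

Arc 1: start y=13.260, vy=5.290 → t=2.241, apex=14.659, x_land=15.599, impact vy=-17.123
  bounce: vy ← 0.59·17.123 = 10.102
Arc 2: start y=0.000, vy=10.102 → t=2.020, apex=5.103, x_land=29.662, impact vy=-10.102
  bounce: vy ← 0.59·10.102 = 5.960
Arc 3: start y=0.000, vy=5.960 → t=1.192, apex=1.776, x_land=37.959, impact vy=-5.960
  bounce: vy ← 0.59·5.960 = 3.517
Arc 4: start y=0.000, vy=3.517 → t=0.703, apex=0.618, x_land=42.854, impact vy=-3.517
  bounce: vy ← 0.59·3.517 = 2.075
Arc 5: start y=0.000, vy=2.075 → t=0.415, apex=0.215, x_land=45.742, impact vy=-2.075
  bounce: vy ← 0.59·2.075 = 1.224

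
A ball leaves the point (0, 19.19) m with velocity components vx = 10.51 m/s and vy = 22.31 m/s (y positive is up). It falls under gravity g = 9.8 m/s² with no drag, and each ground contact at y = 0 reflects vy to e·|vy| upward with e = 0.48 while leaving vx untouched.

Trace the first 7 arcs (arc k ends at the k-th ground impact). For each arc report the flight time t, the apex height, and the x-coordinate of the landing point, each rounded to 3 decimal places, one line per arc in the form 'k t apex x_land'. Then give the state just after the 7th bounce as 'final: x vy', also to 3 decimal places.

1 5.293 44.585 55.629
2 2.896 10.272 86.064
3 1.390 2.367 100.672
4 0.667 0.545 107.685
5 0.320 0.126 111.050
6 0.154 0.029 112.666
7 0.074 0.007 113.442
final: 113.442 0.174

Arc 1: start y=19.190, vy=22.310 → t=5.293, apex=44.585, x_land=55.629, impact vy=-29.561
  bounce: vy ← 0.48·29.561 = 14.189
Arc 2: start y=0.000, vy=14.189 → t=2.896, apex=10.272, x_land=86.064, impact vy=-14.189
  bounce: vy ← 0.48·14.189 = 6.811
Arc 3: start y=0.000, vy=6.811 → t=1.390, apex=2.367, x_land=100.672, impact vy=-6.811
  bounce: vy ← 0.48·6.811 = 3.269
Arc 4: start y=0.000, vy=3.269 → t=0.667, apex=0.545, x_land=107.685, impact vy=-3.269
  bounce: vy ← 0.48·3.269 = 1.569
Arc 5: start y=0.000, vy=1.569 → t=0.320, apex=0.126, x_land=111.050, impact vy=-1.569
  bounce: vy ← 0.48·1.569 = 0.753
Arc 6: start y=0.000, vy=0.753 → t=0.154, apex=0.029, x_land=112.666, impact vy=-0.753
  bounce: vy ← 0.48·0.753 = 0.362
Arc 7: start y=0.000, vy=0.362 → t=0.074, apex=0.007, x_land=113.442, impact vy=-0.362
  bounce: vy ← 0.48·0.362 = 0.174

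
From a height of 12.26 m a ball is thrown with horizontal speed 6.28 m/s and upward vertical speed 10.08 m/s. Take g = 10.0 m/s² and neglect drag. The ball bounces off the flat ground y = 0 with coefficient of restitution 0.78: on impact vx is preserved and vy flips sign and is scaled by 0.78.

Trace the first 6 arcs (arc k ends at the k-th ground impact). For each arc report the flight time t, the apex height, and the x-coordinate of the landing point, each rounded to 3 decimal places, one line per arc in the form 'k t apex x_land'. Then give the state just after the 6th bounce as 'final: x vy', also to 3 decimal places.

Arc 1: start y=12.260, vy=10.080 → t=2.870, apex=17.340, x_land=18.025, impact vy=-18.623
  bounce: vy ← 0.78·18.623 = 14.526
Arc 2: start y=0.000, vy=14.526 → t=2.905, apex=10.550, x_land=36.270, impact vy=-14.526
  bounce: vy ← 0.78·14.526 = 11.330
Arc 3: start y=0.000, vy=11.330 → t=2.266, apex=6.419, x_land=50.500, impact vy=-11.330
  bounce: vy ← 0.78·11.330 = 8.837
Arc 4: start y=0.000, vy=8.837 → t=1.767, apex=3.905, x_land=61.600, impact vy=-8.837
  bounce: vy ← 0.78·8.837 = 6.893
Arc 5: start y=0.000, vy=6.893 → t=1.379, apex=2.376, x_land=70.258, impact vy=-6.893
  bounce: vy ← 0.78·6.893 = 5.377
Arc 6: start y=0.000, vy=5.377 → t=1.075, apex=1.445, x_land=77.011, impact vy=-5.377
  bounce: vy ← 0.78·5.377 = 4.194

1 2.870 17.340 18.025
2 2.905 10.550 36.270
3 2.266 6.419 50.500
4 1.767 3.905 61.600
5 1.379 2.376 70.258
6 1.075 1.445 77.011
final: 77.011 4.194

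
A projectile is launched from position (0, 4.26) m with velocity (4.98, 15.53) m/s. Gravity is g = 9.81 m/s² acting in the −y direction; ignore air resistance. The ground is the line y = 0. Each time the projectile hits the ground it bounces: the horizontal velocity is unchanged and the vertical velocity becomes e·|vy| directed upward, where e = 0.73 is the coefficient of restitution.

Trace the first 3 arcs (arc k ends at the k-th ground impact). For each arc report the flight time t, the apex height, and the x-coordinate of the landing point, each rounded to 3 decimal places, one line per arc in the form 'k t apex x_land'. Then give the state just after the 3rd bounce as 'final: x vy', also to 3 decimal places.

1 3.420 16.553 17.032
2 2.682 8.821 30.389
3 1.958 4.701 40.139
final: 40.139 7.011

Arc 1: start y=4.260, vy=15.530 → t=3.420, apex=16.553, x_land=17.032, impact vy=-18.021
  bounce: vy ← 0.73·18.021 = 13.155
Arc 2: start y=0.000, vy=13.155 → t=2.682, apex=8.821, x_land=30.389, impact vy=-13.155
  bounce: vy ← 0.73·13.155 = 9.603
Arc 3: start y=0.000, vy=9.603 → t=1.958, apex=4.701, x_land=40.139, impact vy=-9.603
  bounce: vy ← 0.73·9.603 = 7.011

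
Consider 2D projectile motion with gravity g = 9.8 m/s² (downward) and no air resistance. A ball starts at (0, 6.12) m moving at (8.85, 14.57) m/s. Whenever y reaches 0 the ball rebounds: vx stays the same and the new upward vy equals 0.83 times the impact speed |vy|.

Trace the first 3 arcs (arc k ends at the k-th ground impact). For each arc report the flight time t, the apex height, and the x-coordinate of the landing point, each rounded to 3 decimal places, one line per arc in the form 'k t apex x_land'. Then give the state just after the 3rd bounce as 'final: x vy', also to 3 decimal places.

1 3.347 16.951 29.618
2 3.087 11.677 56.942
3 2.563 8.045 79.622
final: 79.622 10.422

Arc 1: start y=6.120, vy=14.570 → t=3.347, apex=16.951, x_land=29.618, impact vy=-18.227
  bounce: vy ← 0.83·18.227 = 15.129
Arc 2: start y=0.000, vy=15.129 → t=3.087, apex=11.677, x_land=56.942, impact vy=-15.129
  bounce: vy ← 0.83·15.129 = 12.557
Arc 3: start y=0.000, vy=12.557 → t=2.563, apex=8.045, x_land=79.622, impact vy=-12.557
  bounce: vy ← 0.83·12.557 = 10.422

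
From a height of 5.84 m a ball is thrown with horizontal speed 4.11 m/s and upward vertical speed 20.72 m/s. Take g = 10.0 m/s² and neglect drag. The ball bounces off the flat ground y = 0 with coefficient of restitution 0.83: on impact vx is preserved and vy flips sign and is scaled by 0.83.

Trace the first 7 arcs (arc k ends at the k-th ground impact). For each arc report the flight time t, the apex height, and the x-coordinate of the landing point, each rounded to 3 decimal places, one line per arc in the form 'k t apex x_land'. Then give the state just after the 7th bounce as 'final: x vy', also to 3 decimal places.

Arc 1: start y=5.840, vy=20.720 → t=4.409, apex=27.306, x_land=18.121, impact vy=-23.369
  bounce: vy ← 0.83·23.369 = 19.396
Arc 2: start y=0.000, vy=19.396 → t=3.879, apex=18.811, x_land=34.065, impact vy=-19.396
  bounce: vy ← 0.83·19.396 = 16.099
Arc 3: start y=0.000, vy=16.099 → t=3.220, apex=12.959, x_land=47.298, impact vy=-16.099
  bounce: vy ← 0.83·16.099 = 13.362
Arc 4: start y=0.000, vy=13.362 → t=2.672, apex=8.927, x_land=58.282, impact vy=-13.362
  bounce: vy ← 0.83·13.362 = 11.091
Arc 5: start y=0.000, vy=11.091 → t=2.218, apex=6.150, x_land=67.398, impact vy=-11.091
  bounce: vy ← 0.83·11.091 = 9.205
Arc 6: start y=0.000, vy=9.205 → t=1.841, apex=4.237, x_land=74.965, impact vy=-9.205
  bounce: vy ← 0.83·9.205 = 7.640
Arc 7: start y=0.000, vy=7.640 → t=1.528, apex=2.919, x_land=81.245, impact vy=-7.640
  bounce: vy ← 0.83·7.640 = 6.341

1 4.409 27.306 18.121
2 3.879 18.811 34.065
3 3.220 12.959 47.298
4 2.672 8.927 58.282
5 2.218 6.150 67.398
6 1.841 4.237 74.965
7 1.528 2.919 81.245
final: 81.245 6.341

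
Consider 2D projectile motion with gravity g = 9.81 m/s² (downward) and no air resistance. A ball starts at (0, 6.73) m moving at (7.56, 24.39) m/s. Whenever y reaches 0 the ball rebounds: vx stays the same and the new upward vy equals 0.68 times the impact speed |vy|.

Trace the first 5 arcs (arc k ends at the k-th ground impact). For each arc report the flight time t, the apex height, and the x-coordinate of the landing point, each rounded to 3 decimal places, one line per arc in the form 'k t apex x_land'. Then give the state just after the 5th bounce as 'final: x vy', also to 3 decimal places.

Arc 1: start y=6.730, vy=24.390 → t=5.235, apex=37.050, x_land=39.574, impact vy=-26.961
  bounce: vy ← 0.68·26.961 = 18.334
Arc 2: start y=0.000, vy=18.334 → t=3.738, apex=17.132, x_land=67.831, impact vy=-18.334
  bounce: vy ← 0.68·18.334 = 12.467
Arc 3: start y=0.000, vy=12.467 → t=2.542, apex=7.922, x_land=87.046, impact vy=-12.467
  bounce: vy ← 0.68·12.467 = 8.478
Arc 4: start y=0.000, vy=8.478 → t=1.728, apex=3.663, x_land=100.112, impact vy=-8.478
  bounce: vy ← 0.68·8.478 = 5.765
Arc 5: start y=0.000, vy=5.765 → t=1.175, apex=1.694, x_land=108.997, impact vy=-5.765
  bounce: vy ← 0.68·5.765 = 3.920

1 5.235 37.050 39.574
2 3.738 17.132 67.831
3 2.542 7.922 87.046
4 1.728 3.663 100.112
5 1.175 1.694 108.997
final: 108.997 3.920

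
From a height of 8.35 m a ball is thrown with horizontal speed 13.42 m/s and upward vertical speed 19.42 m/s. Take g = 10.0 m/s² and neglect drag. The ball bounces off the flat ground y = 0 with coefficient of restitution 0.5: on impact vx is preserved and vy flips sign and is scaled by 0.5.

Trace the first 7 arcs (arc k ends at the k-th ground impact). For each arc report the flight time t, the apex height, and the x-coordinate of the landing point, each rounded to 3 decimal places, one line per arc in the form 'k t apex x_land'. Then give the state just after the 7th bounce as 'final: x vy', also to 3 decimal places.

1 4.275 27.207 57.366
2 2.333 6.802 88.671
3 1.166 1.700 104.323
4 0.583 0.425 112.149
5 0.292 0.106 116.062
6 0.146 0.027 118.019
7 0.073 0.007 118.997
final: 118.997 0.182

Arc 1: start y=8.350, vy=19.420 → t=4.275, apex=27.207, x_land=57.366, impact vy=-23.327
  bounce: vy ← 0.5·23.327 = 11.663
Arc 2: start y=0.000, vy=11.663 → t=2.333, apex=6.802, x_land=88.671, impact vy=-11.663
  bounce: vy ← 0.5·11.663 = 5.832
Arc 3: start y=0.000, vy=5.832 → t=1.166, apex=1.700, x_land=104.323, impact vy=-5.832
  bounce: vy ← 0.5·5.832 = 2.916
Arc 4: start y=0.000, vy=2.916 → t=0.583, apex=0.425, x_land=112.149, impact vy=-2.916
  bounce: vy ← 0.5·2.916 = 1.458
Arc 5: start y=0.000, vy=1.458 → t=0.292, apex=0.106, x_land=116.062, impact vy=-1.458
  bounce: vy ← 0.5·1.458 = 0.729
Arc 6: start y=0.000, vy=0.729 → t=0.146, apex=0.027, x_land=118.019, impact vy=-0.729
  bounce: vy ← 0.5·0.729 = 0.364
Arc 7: start y=0.000, vy=0.364 → t=0.073, apex=0.007, x_land=118.997, impact vy=-0.364
  bounce: vy ← 0.5·0.364 = 0.182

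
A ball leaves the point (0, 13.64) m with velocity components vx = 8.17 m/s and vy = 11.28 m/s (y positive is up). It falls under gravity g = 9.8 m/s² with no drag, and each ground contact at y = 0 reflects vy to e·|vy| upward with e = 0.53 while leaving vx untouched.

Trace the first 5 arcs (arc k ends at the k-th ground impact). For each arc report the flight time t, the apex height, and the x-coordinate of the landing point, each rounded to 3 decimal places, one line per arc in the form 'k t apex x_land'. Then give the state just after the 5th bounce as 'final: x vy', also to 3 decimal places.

1 3.178 20.132 25.964
2 2.149 5.655 43.518
3 1.139 1.588 52.821
4 0.604 0.446 57.752
5 0.320 0.125 60.366
final: 60.366 0.831

Arc 1: start y=13.640, vy=11.280 → t=3.178, apex=20.132, x_land=25.964, impact vy=-19.864
  bounce: vy ← 0.53·19.864 = 10.528
Arc 2: start y=0.000, vy=10.528 → t=2.149, apex=5.655, x_land=43.518, impact vy=-10.528
  bounce: vy ← 0.53·10.528 = 5.580
Arc 3: start y=0.000, vy=5.580 → t=1.139, apex=1.588, x_land=52.821, impact vy=-5.580
  bounce: vy ← 0.53·5.580 = 2.957
Arc 4: start y=0.000, vy=2.957 → t=0.604, apex=0.446, x_land=57.752, impact vy=-2.957
  bounce: vy ← 0.53·2.957 = 1.567
Arc 5: start y=0.000, vy=1.567 → t=0.320, apex=0.125, x_land=60.366, impact vy=-1.567
  bounce: vy ← 0.53·1.567 = 0.831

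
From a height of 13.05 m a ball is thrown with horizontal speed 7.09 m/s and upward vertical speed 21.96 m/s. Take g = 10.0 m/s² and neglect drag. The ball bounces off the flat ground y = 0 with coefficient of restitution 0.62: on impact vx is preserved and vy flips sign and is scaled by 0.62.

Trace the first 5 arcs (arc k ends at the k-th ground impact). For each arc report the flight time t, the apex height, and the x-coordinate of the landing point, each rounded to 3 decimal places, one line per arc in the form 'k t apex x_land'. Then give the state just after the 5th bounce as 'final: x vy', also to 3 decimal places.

1 4.922 37.162 34.899
2 3.381 14.285 58.867
3 2.096 5.491 73.727
4 1.299 2.111 82.940
5 0.806 0.811 88.653
final: 88.653 2.498

Arc 1: start y=13.050, vy=21.960 → t=4.922, apex=37.162, x_land=34.899, impact vy=-27.262
  bounce: vy ← 0.62·27.262 = 16.903
Arc 2: start y=0.000, vy=16.903 → t=3.381, apex=14.285, x_land=58.867, impact vy=-16.903
  bounce: vy ← 0.62·16.903 = 10.480
Arc 3: start y=0.000, vy=10.480 → t=2.096, apex=5.491, x_land=73.727, impact vy=-10.480
  bounce: vy ← 0.62·10.480 = 6.497
Arc 4: start y=0.000, vy=6.497 → t=1.299, apex=2.111, x_land=82.940, impact vy=-6.497
  bounce: vy ← 0.62·6.497 = 4.028
Arc 5: start y=0.000, vy=4.028 → t=0.806, apex=0.811, x_land=88.653, impact vy=-4.028
  bounce: vy ← 0.62·4.028 = 2.498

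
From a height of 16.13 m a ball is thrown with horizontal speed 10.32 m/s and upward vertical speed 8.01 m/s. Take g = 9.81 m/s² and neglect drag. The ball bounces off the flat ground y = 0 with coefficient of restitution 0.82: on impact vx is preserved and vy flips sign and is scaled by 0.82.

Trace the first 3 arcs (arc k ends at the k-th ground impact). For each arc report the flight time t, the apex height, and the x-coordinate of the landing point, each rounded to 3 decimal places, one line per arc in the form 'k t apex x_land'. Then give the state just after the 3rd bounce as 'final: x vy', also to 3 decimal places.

1 2.805 19.400 28.950
2 3.262 13.045 62.610
3 2.674 8.771 90.211
final: 90.211 10.757

Arc 1: start y=16.130, vy=8.010 → t=2.805, apex=19.400, x_land=28.950, impact vy=-19.510
  bounce: vy ← 0.82·19.510 = 15.998
Arc 2: start y=0.000, vy=15.998 → t=3.262, apex=13.045, x_land=62.610, impact vy=-15.998
  bounce: vy ← 0.82·15.998 = 13.118
Arc 3: start y=0.000, vy=13.118 → t=2.674, apex=8.771, x_land=90.211, impact vy=-13.118
  bounce: vy ← 0.82·13.118 = 10.757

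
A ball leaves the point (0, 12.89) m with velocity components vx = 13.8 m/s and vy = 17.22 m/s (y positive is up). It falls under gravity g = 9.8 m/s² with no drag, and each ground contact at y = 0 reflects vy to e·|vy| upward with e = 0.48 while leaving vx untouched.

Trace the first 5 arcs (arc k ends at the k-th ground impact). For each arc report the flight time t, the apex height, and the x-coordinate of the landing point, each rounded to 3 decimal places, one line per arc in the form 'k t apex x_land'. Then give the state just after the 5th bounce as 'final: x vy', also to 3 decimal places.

1 4.148 28.019 57.248
2 2.296 6.456 88.928
3 1.102 1.487 104.134
4 0.529 0.343 111.433
5 0.254 0.079 114.936
final: 114.936 0.597

Arc 1: start y=12.890, vy=17.220 → t=4.148, apex=28.019, x_land=57.248, impact vy=-23.434
  bounce: vy ← 0.48·23.434 = 11.249
Arc 2: start y=0.000, vy=11.249 → t=2.296, apex=6.456, x_land=88.928, impact vy=-11.249
  bounce: vy ← 0.48·11.249 = 5.399
Arc 3: start y=0.000, vy=5.399 → t=1.102, apex=1.487, x_land=104.134, impact vy=-5.399
  bounce: vy ← 0.48·5.399 = 2.592
Arc 4: start y=0.000, vy=2.592 → t=0.529, apex=0.343, x_land=111.433, impact vy=-2.592
  bounce: vy ← 0.48·2.592 = 1.244
Arc 5: start y=0.000, vy=1.244 → t=0.254, apex=0.079, x_land=114.936, impact vy=-1.244
  bounce: vy ← 0.48·1.244 = 0.597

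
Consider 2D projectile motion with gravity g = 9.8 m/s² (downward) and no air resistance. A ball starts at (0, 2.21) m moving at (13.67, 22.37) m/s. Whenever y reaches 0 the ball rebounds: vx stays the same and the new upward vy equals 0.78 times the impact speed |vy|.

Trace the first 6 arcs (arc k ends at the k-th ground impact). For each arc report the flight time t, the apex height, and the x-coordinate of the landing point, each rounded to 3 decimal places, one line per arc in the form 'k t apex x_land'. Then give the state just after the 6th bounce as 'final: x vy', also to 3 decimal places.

1 4.662 27.741 63.730
2 3.712 16.878 114.471
3 2.895 10.269 154.049
4 2.258 6.247 184.920
5 1.761 3.801 209.000
6 1.374 2.312 227.781
final: 227.781 5.251

Arc 1: start y=2.210, vy=22.370 → t=4.662, apex=27.741, x_land=63.730, impact vy=-23.318
  bounce: vy ← 0.78·23.318 = 18.188
Arc 2: start y=0.000, vy=18.188 → t=3.712, apex=16.878, x_land=114.471, impact vy=-18.188
  bounce: vy ← 0.78·18.188 = 14.187
Arc 3: start y=0.000, vy=14.187 → t=2.895, apex=10.269, x_land=154.049, impact vy=-14.187
  bounce: vy ← 0.78·14.187 = 11.066
Arc 4: start y=0.000, vy=11.066 → t=2.258, apex=6.247, x_land=184.920, impact vy=-11.066
  bounce: vy ← 0.78·11.066 = 8.631
Arc 5: start y=0.000, vy=8.631 → t=1.761, apex=3.801, x_land=209.000, impact vy=-8.631
  bounce: vy ← 0.78·8.631 = 6.732
Arc 6: start y=0.000, vy=6.732 → t=1.374, apex=2.312, x_land=227.781, impact vy=-6.732
  bounce: vy ← 0.78·6.732 = 5.251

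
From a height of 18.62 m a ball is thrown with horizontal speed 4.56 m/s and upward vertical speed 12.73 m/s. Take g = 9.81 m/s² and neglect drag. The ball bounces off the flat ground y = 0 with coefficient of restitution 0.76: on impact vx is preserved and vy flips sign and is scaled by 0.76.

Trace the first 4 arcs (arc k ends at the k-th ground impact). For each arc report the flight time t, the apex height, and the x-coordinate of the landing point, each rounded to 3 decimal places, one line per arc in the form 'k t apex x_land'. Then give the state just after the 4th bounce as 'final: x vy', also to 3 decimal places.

1 3.639 26.880 16.592
2 3.558 15.526 32.818
3 2.704 8.968 45.149
4 2.055 5.180 54.521
final: 54.521 7.662

Arc 1: start y=18.620, vy=12.730 → t=3.639, apex=26.880, x_land=16.592, impact vy=-22.965
  bounce: vy ← 0.76·22.965 = 17.453
Arc 2: start y=0.000, vy=17.453 → t=3.558, apex=15.526, x_land=32.818, impact vy=-17.453
  bounce: vy ← 0.76·17.453 = 13.264
Arc 3: start y=0.000, vy=13.264 → t=2.704, apex=8.968, x_land=45.149, impact vy=-13.264
  bounce: vy ← 0.76·13.264 = 10.081
Arc 4: start y=0.000, vy=10.081 → t=2.055, apex=5.180, x_land=54.521, impact vy=-10.081
  bounce: vy ← 0.76·10.081 = 7.662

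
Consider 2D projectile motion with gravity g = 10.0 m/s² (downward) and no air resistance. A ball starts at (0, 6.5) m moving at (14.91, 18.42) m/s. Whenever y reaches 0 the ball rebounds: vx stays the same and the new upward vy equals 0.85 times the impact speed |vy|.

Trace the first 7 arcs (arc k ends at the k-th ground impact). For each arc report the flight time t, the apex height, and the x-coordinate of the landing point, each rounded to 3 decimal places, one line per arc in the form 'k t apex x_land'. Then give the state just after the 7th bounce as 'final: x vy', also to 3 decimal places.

Arc 1: start y=6.500, vy=18.420 → t=4.008, apex=23.465, x_land=59.764, impact vy=-21.663
  bounce: vy ← 0.85·21.663 = 18.414
Arc 2: start y=0.000, vy=18.414 → t=3.683, apex=16.953, x_land=114.674, impact vy=-18.414
  bounce: vy ← 0.85·18.414 = 15.652
Arc 3: start y=0.000, vy=15.652 → t=3.130, apex=12.249, x_land=161.347, impact vy=-15.652
  bounce: vy ← 0.85·15.652 = 13.304
Arc 4: start y=0.000, vy=13.304 → t=2.661, apex=8.850, x_land=201.020, impact vy=-13.304
  bounce: vy ← 0.85·13.304 = 11.308
Arc 5: start y=0.000, vy=11.308 → t=2.262, apex=6.394, x_land=234.741, impact vy=-11.308
  bounce: vy ← 0.85·11.308 = 9.612
Arc 6: start y=0.000, vy=9.612 → t=1.922, apex=4.620, x_land=263.404, impact vy=-9.612
  bounce: vy ← 0.85·9.612 = 8.170
Arc 7: start y=0.000, vy=8.170 → t=1.634, apex=3.338, x_land=287.768, impact vy=-8.170
  bounce: vy ← 0.85·8.170 = 6.945

1 4.008 23.465 59.764
2 3.683 16.953 114.674
3 3.130 12.249 161.347
4 2.661 8.850 201.020
5 2.262 6.394 234.741
6 1.922 4.620 263.404
7 1.634 3.338 287.768
final: 287.768 6.945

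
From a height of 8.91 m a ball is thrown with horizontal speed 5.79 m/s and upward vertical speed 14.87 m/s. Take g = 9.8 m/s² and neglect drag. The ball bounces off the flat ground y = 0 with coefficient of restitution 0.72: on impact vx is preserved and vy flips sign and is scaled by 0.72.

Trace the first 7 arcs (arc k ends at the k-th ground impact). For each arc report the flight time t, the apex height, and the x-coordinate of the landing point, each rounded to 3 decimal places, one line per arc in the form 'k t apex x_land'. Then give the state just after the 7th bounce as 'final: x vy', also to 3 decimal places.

1 3.547 20.191 20.539
2 2.923 10.467 37.464
3 2.105 5.426 49.650
4 1.515 2.813 58.424
5 1.091 1.458 64.741
6 0.786 0.756 69.289
7 0.566 0.392 72.564
final: 72.564 1.995

Arc 1: start y=8.910, vy=14.870 → t=3.547, apex=20.191, x_land=20.539, impact vy=-19.894
  bounce: vy ← 0.72·19.894 = 14.323
Arc 2: start y=0.000, vy=14.323 → t=2.923, apex=10.467, x_land=37.464, impact vy=-14.323
  bounce: vy ← 0.72·14.323 = 10.313
Arc 3: start y=0.000, vy=10.313 → t=2.105, apex=5.426, x_land=49.650, impact vy=-10.313
  bounce: vy ← 0.72·10.313 = 7.425
Arc 4: start y=0.000, vy=7.425 → t=1.515, apex=2.813, x_land=58.424, impact vy=-7.425
  bounce: vy ← 0.72·7.425 = 5.346
Arc 5: start y=0.000, vy=5.346 → t=1.091, apex=1.458, x_land=64.741, impact vy=-5.346
  bounce: vy ← 0.72·5.346 = 3.849
Arc 6: start y=0.000, vy=3.849 → t=0.786, apex=0.756, x_land=69.289, impact vy=-3.849
  bounce: vy ← 0.72·3.849 = 2.771
Arc 7: start y=0.000, vy=2.771 → t=0.566, apex=0.392, x_land=72.564, impact vy=-2.771
  bounce: vy ← 0.72·2.771 = 1.995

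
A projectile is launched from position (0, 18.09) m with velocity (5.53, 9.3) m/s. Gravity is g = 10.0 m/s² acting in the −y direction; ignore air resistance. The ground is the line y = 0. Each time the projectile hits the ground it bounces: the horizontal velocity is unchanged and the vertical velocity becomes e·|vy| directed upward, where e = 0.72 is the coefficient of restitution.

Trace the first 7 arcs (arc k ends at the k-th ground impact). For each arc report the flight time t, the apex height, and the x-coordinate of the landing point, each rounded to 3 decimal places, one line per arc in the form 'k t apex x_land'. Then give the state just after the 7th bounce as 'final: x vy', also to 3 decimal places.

Arc 1: start y=18.090, vy=9.300 → t=3.047, apex=22.415, x_land=16.851, impact vy=-21.173
  bounce: vy ← 0.72·21.173 = 15.244
Arc 2: start y=0.000, vy=15.244 → t=3.049, apex=11.620, x_land=33.712, impact vy=-15.244
  bounce: vy ← 0.72·15.244 = 10.976
Arc 3: start y=0.000, vy=10.976 → t=2.195, apex=6.024, x_land=45.851, impact vy=-10.976
  bounce: vy ← 0.72·10.976 = 7.903
Arc 4: start y=0.000, vy=7.903 → t=1.581, apex=3.123, x_land=54.592, impact vy=-7.903
  bounce: vy ← 0.72·7.903 = 5.690
Arc 5: start y=0.000, vy=5.690 → t=1.138, apex=1.619, x_land=60.885, impact vy=-5.690
  bounce: vy ← 0.72·5.690 = 4.097
Arc 6: start y=0.000, vy=4.097 → t=0.819, apex=0.839, x_land=65.416, impact vy=-4.097
  bounce: vy ← 0.72·4.097 = 2.950
Arc 7: start y=0.000, vy=2.950 → t=0.590, apex=0.435, x_land=68.678, impact vy=-2.950
  bounce: vy ← 0.72·2.950 = 2.124

1 3.047 22.415 16.851
2 3.049 11.620 33.712
3 2.195 6.024 45.851
4 1.581 3.123 54.592
5 1.138 1.619 60.885
6 0.819 0.839 65.416
7 0.590 0.435 68.678
final: 68.678 2.124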